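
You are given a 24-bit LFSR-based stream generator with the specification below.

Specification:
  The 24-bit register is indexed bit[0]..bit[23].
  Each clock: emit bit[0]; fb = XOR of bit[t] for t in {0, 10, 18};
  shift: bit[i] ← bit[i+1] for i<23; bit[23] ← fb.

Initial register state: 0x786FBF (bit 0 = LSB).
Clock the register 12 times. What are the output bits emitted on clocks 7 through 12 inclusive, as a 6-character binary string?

reg_0 = 0x786FBF
clock 1: out=1, reg = 0x3C37DF
clock 2: out=1, reg = 0x9E1BEF
clock 3: out=1, reg = 0x4F0DF7
clock 4: out=1, reg = 0xA786FB
clock 5: out=1, reg = 0xD3C37D
clock 6: out=1, reg = 0xE9E1BE
clock 7: out=0, reg = 0x74F0DF
clock 8: out=1, reg = 0x3A786F
clock 9: out=1, reg = 0x9D3C37
clock 10: out=1, reg = 0xCE9E1B
clock 11: out=1, reg = 0xE74F0D
clock 12: out=1, reg = 0xF3A786

011111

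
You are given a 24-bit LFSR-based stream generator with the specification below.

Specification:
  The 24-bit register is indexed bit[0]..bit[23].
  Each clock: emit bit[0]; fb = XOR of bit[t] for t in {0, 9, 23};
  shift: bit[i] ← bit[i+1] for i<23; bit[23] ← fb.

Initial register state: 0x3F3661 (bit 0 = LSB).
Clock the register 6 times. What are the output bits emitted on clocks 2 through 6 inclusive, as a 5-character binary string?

reg_0 = 0x3F3661
clock 1: out=1, reg = 0x1F9B30
clock 2: out=0, reg = 0x8FCD98
clock 3: out=0, reg = 0xC7E6CC
clock 4: out=0, reg = 0x63F366
clock 5: out=0, reg = 0xB1F9B3
clock 6: out=1, reg = 0x58FCD9

00001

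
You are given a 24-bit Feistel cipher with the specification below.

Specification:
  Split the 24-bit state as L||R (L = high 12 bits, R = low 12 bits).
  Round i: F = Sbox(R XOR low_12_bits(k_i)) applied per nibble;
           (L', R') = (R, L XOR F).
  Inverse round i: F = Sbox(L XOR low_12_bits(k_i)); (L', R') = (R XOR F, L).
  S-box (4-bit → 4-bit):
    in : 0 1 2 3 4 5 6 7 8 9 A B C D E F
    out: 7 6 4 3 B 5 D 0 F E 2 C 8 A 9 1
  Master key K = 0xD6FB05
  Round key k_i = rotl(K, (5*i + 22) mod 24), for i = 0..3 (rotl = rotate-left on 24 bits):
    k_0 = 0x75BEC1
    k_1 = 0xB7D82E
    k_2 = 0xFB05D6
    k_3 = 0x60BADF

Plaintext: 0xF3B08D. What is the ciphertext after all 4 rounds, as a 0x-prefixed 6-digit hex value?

s_0 = plaintext = 0xF3B08D
s_1 = Round(s_0, k_0) = 0x08D683
s_2 = Round(s_1, k_1) = 0x6839A7
s_3 = Round(s_2, k_2) = 0x9A7E85
s_4 = Round(s_3, k_3) = 0xE852F5

0xE852F5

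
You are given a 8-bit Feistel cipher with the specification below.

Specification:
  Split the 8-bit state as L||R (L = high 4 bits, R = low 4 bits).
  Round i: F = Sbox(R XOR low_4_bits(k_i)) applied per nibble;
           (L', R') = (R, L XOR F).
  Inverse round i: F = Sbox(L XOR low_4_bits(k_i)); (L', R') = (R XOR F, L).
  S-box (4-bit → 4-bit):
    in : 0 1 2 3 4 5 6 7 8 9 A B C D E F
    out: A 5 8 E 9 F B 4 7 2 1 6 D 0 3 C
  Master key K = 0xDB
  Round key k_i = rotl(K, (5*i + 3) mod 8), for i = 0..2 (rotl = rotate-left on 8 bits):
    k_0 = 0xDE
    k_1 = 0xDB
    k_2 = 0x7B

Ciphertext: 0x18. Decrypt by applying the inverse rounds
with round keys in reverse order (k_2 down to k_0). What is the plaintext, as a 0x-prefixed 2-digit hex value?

s_0 = ciphertext = 0x18
s_1 = InvRound(s_0, k_2) = 0x91
s_2 = InvRound(s_1, k_1) = 0x99
s_3 = InvRound(s_2, k_0) = 0xD9

0xD9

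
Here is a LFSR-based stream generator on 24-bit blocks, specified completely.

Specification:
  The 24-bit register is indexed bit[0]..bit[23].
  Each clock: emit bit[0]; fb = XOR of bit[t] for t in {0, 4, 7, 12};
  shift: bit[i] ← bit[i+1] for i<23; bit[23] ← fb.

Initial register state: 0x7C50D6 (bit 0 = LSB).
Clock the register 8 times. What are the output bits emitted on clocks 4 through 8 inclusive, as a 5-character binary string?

reg_0 = 0x7C50D6
clock 1: out=0, reg = 0xBE286B
clock 2: out=1, reg = 0xDF1435
clock 3: out=1, reg = 0xEF8A1A
clock 4: out=0, reg = 0xF7C50D
clock 5: out=1, reg = 0xFBE286
clock 6: out=0, reg = 0xFDF143
clock 7: out=1, reg = 0x7EF8A1
clock 8: out=1, reg = 0xBF7C50

01011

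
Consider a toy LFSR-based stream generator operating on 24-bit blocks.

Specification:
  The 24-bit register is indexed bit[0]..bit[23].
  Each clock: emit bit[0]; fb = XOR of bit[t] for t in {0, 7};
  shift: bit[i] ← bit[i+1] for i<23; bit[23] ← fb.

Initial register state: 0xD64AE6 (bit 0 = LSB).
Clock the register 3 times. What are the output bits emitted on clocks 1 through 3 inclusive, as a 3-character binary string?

011

reg_0 = 0xD64AE6
clock 1: out=0, reg = 0xEB2573
clock 2: out=1, reg = 0xF592B9
clock 3: out=1, reg = 0x7AC95C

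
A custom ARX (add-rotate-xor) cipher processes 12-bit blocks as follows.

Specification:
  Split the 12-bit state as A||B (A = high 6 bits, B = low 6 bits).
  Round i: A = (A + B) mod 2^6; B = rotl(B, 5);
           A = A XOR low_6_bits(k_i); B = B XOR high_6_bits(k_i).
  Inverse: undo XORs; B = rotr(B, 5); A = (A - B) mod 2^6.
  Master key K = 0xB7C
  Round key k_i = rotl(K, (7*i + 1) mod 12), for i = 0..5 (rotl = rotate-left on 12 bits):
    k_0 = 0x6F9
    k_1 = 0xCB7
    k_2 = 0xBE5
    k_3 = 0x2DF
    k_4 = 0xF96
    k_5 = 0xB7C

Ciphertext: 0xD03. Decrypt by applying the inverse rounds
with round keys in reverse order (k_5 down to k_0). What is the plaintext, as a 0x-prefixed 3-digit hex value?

s_0 = ciphertext = 0xD03
s_1 = InvRound(s_0, k_5) = 0xADD
s_2 = InvRound(s_1, k_4) = 0xD87
s_3 = InvRound(s_2, k_3) = 0x458
s_4 = InvRound(s_3, k_2) = 0x16F
s_5 = InvRound(s_4, k_1) = 0xE3A
s_6 = InvRound(s_5, k_0) = 0xF83

0xF83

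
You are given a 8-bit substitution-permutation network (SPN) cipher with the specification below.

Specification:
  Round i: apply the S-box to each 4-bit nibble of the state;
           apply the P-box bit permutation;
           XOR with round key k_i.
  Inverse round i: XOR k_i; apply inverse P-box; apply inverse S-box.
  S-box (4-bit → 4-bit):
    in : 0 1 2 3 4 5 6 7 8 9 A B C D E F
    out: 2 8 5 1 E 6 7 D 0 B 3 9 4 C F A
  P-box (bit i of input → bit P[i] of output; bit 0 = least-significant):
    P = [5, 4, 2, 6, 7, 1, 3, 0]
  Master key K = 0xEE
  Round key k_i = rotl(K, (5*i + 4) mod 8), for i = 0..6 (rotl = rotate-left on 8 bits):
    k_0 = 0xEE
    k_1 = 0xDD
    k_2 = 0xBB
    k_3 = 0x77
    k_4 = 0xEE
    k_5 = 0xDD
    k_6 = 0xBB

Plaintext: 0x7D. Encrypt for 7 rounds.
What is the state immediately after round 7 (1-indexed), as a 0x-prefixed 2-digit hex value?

0x40

s_0 = plaintext = 0x7D
s_1 = Round(s_0, k_0) = 0x23
s_2 = Round(s_1, k_1) = 0x75
s_3 = Round(s_2, k_2) = 0x26
s_4 = Round(s_3, k_3) = 0xCB
s_5 = Round(s_4, k_4) = 0x86
s_6 = Round(s_5, k_5) = 0xE9
s_7 = Round(s_6, k_6) = 0x40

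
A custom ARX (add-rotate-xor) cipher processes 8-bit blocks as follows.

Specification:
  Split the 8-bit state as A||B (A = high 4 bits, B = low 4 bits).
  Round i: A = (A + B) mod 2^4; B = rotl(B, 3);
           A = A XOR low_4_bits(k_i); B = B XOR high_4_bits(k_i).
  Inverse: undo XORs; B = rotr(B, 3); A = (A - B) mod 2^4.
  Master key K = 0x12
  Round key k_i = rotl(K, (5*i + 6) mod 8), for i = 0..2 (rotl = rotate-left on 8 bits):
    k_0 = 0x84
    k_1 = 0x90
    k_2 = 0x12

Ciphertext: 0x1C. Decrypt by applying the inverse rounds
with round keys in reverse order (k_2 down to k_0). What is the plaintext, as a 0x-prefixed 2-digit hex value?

0x79

s_0 = ciphertext = 0x1C
s_1 = InvRound(s_0, k_2) = 0x8B
s_2 = InvRound(s_1, k_1) = 0x44
s_3 = InvRound(s_2, k_0) = 0x79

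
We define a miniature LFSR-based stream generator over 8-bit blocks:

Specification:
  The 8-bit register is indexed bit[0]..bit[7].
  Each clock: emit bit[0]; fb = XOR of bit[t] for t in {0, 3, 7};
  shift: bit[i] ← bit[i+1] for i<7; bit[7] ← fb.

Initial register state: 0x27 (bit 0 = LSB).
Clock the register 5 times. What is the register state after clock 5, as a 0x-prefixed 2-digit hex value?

0x09

reg_0 = 0x27
clock 1: out=1, reg = 0x93
clock 2: out=1, reg = 0x49
clock 3: out=1, reg = 0x24
clock 4: out=0, reg = 0x12
clock 5: out=0, reg = 0x09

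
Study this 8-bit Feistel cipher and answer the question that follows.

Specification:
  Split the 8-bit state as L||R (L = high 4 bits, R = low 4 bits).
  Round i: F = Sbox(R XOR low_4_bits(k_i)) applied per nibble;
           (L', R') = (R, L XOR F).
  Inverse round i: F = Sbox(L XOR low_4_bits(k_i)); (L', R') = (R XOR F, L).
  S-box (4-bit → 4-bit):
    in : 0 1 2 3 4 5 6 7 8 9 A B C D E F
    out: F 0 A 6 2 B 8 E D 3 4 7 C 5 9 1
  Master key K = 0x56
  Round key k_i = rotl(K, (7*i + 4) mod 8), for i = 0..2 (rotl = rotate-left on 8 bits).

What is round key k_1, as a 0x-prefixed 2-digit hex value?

0xB2

K = 0x56
k_0 = rotl(K, (7*0+4) mod 8) = rotl(K, 4) = 0x65
k_1 = rotl(K, (7*1+4) mod 8) = rotl(K, 3) = 0xB2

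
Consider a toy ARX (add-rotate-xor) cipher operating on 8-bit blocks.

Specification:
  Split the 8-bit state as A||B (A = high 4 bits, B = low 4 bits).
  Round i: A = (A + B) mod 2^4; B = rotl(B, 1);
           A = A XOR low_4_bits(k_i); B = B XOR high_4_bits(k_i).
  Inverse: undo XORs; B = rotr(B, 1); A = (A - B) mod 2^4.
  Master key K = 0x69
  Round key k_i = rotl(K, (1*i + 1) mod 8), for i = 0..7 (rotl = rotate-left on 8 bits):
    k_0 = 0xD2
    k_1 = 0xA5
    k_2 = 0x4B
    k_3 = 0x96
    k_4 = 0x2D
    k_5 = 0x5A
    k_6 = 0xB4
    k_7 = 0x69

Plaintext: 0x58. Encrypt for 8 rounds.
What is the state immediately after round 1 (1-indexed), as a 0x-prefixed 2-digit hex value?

0xFC

s_0 = plaintext = 0x58
s_1 = Round(s_0, k_0) = 0xFC
s_2 = Round(s_1, k_1) = 0xE3
s_3 = Round(s_2, k_2) = 0xA2
s_4 = Round(s_3, k_3) = 0xAD
s_5 = Round(s_4, k_4) = 0xA9
s_6 = Round(s_5, k_5) = 0x96
s_7 = Round(s_6, k_6) = 0xB7
s_8 = Round(s_7, k_7) = 0xB8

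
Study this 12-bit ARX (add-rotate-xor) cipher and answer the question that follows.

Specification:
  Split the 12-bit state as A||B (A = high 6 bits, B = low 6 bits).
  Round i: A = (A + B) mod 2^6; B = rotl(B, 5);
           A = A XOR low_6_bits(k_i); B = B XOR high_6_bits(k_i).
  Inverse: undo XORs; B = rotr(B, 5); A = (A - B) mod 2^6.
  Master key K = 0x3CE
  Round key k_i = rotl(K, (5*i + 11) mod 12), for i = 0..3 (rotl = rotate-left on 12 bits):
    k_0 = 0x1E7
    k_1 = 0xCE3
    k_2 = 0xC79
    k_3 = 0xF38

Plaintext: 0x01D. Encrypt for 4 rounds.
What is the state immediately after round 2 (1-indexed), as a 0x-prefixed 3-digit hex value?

0x007

s_0 = plaintext = 0x01D
s_1 = Round(s_0, k_0) = 0xEA9
s_2 = Round(s_1, k_1) = 0x007
s_3 = Round(s_2, k_2) = 0xF92
s_4 = Round(s_3, k_3) = 0xA35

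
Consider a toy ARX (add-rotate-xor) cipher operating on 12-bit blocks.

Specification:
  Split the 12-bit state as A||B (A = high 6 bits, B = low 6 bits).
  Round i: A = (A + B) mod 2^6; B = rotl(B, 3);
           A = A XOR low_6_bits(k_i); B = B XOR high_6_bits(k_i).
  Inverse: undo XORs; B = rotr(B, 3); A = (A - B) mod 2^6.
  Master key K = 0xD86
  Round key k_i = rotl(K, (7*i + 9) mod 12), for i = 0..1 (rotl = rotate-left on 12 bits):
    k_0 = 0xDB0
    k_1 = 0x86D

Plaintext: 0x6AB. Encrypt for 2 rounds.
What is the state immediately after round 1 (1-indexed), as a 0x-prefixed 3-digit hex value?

0xD6B

s_0 = plaintext = 0x6AB
s_1 = Round(s_0, k_0) = 0xD6B
s_2 = Round(s_1, k_1) = 0x37C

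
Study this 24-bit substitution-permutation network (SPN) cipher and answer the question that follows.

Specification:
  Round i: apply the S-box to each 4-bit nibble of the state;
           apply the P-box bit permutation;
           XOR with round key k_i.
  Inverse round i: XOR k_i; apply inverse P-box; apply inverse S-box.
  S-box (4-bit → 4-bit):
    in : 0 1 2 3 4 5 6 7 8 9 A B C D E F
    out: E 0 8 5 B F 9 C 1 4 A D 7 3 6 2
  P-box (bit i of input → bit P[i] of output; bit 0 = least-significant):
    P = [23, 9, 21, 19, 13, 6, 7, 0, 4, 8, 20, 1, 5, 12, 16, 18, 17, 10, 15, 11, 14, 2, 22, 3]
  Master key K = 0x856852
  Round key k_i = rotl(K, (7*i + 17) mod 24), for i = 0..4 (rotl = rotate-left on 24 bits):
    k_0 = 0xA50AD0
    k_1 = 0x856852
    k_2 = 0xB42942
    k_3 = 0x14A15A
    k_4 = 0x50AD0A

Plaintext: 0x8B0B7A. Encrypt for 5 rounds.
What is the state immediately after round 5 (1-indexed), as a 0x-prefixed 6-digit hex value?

0xF3F73F

s_0 = plaintext = 0x8B0B7A
s_1 = Round(s_0, k_0) = 0xBAD043
s_2 = Round(s_1, k_1) = 0x751539
s_3 = Round(s_2, k_2) = 0xC684D8
s_4 = Round(s_3, k_3) = 0xD6C82C
s_5 = Round(s_4, k_4) = 0xF3F73F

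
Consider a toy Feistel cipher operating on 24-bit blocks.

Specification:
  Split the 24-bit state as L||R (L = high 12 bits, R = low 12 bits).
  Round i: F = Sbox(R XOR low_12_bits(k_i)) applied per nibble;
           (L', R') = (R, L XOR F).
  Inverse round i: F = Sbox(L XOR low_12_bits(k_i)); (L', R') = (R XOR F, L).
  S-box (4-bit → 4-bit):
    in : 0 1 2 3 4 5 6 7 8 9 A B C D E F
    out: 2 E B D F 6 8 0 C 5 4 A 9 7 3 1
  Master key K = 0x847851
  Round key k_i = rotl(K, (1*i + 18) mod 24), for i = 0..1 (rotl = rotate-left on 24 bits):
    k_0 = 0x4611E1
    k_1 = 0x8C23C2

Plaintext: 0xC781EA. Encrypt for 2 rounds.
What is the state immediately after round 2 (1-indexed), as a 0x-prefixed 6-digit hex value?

0xE526B8

s_0 = plaintext = 0xC781EA
s_1 = Round(s_0, k_0) = 0x1EAE52
s_2 = Round(s_1, k_1) = 0xE526B8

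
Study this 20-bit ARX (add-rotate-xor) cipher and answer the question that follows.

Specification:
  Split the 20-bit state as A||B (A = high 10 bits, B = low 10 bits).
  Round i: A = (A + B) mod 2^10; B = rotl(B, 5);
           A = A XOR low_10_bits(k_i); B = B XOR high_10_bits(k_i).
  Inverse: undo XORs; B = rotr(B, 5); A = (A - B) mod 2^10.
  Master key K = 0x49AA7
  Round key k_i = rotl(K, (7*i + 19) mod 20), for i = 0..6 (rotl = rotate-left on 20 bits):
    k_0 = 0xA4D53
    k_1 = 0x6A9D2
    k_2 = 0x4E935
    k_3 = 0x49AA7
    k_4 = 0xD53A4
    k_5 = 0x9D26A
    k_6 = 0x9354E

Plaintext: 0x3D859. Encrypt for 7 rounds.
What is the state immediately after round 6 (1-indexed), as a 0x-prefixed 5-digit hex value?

s_0 = plaintext = 0x3D859
s_1 = Round(s_0, k_0) = 0x071B1
s_2 = Round(s_1, k_1) = 0x07F87
s_3 = Round(s_2, k_2) = 0xA4DC6
s_4 = Round(s_3, k_3) = 0xBF9E8
s_5 = Round(s_4, k_4) = 0xD0A5B
s_6 = Round(s_5, k_5) = 0xFDD06
s_7 = Round(s_6, k_6) = 0x6CE85

0xFDD06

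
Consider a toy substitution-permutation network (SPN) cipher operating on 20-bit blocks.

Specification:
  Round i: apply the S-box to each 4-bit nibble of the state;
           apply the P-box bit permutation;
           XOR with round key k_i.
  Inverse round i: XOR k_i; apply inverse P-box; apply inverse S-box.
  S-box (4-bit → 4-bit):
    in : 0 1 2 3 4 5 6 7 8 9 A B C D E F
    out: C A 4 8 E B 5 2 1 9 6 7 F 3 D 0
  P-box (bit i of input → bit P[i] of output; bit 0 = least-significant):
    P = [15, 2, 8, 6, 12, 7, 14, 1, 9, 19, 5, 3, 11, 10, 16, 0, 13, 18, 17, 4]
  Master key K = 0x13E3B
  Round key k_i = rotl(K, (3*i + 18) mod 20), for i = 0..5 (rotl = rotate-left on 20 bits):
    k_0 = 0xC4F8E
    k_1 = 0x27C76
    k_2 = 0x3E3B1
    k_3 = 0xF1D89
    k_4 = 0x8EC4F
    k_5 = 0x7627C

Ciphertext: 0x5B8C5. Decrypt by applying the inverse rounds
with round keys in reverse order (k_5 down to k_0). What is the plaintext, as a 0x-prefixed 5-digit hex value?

0xF6800

s_0 = ciphertext = 0x5B8C5
s_1 = InvRound(s_0, k_5) = 0x09EB8
s_2 = InvRound(s_1, k_4) = 0x93BC1
s_3 = InvRound(s_2, k_3) = 0xB79F3
s_4 = InvRound(s_3, k_2) = 0xF8D99
s_5 = InvRound(s_4, k_1) = 0xD04CC
s_6 = InvRound(s_5, k_0) = 0xF6800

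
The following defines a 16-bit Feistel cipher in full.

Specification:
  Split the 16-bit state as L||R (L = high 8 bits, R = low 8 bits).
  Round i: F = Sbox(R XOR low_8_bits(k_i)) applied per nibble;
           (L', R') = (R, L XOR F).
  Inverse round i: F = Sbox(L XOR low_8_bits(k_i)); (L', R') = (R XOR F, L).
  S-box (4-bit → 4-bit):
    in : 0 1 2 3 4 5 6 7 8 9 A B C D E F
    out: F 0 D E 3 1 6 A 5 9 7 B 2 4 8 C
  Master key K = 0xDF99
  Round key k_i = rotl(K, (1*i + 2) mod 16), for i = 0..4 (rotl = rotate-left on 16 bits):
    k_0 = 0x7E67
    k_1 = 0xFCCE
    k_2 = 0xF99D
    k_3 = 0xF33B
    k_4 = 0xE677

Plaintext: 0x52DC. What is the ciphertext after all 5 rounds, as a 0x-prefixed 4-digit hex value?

s_0 = plaintext = 0x52DC
s_1 = Round(s_0, k_0) = 0xDCE9
s_2 = Round(s_1, k_1) = 0xE906
s_3 = Round(s_2, k_2) = 0x0672
s_4 = Round(s_3, k_3) = 0x723F
s_5 = Round(s_4, k_4) = 0x3F47

0x3F47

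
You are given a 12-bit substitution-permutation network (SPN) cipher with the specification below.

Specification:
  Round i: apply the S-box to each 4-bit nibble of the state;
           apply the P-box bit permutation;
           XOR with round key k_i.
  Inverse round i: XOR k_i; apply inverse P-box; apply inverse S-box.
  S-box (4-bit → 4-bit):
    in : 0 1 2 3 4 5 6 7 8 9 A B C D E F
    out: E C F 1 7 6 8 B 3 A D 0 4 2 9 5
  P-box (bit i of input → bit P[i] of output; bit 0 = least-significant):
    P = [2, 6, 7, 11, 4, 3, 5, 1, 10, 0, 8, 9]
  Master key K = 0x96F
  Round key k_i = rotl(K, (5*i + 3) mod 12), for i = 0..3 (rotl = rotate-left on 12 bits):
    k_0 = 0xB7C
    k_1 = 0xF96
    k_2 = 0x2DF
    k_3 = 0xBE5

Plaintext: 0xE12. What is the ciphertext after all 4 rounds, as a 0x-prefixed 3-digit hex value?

s_0 = plaintext = 0xE12
s_1 = Round(s_0, k_0) = 0x59A
s_2 = Round(s_1, k_1) = 0x619
s_3 = Round(s_2, k_2) = 0x8BD
s_4 = Round(s_3, k_3) = 0xFA4

0xFA4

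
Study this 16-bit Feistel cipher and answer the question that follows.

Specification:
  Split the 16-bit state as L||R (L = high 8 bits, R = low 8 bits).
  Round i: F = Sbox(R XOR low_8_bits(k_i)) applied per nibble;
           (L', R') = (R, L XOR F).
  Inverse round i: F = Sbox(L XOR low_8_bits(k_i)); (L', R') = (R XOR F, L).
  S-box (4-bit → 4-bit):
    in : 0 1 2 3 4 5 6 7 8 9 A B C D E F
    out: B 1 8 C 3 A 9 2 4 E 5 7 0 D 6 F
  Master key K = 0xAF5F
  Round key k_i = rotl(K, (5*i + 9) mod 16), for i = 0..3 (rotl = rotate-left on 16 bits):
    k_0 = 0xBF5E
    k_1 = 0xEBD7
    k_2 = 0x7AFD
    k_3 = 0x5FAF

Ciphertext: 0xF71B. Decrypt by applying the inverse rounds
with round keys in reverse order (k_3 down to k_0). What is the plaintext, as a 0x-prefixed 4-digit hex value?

s_0 = ciphertext = 0xF71B
s_1 = InvRound(s_0, k_3) = 0xBFF7
s_2 = InvRound(s_1, k_2) = 0xCFBF
s_3 = InvRound(s_2, k_1) = 0xABCF
s_4 = InvRound(s_3, k_0) = 0x35AB

0x35AB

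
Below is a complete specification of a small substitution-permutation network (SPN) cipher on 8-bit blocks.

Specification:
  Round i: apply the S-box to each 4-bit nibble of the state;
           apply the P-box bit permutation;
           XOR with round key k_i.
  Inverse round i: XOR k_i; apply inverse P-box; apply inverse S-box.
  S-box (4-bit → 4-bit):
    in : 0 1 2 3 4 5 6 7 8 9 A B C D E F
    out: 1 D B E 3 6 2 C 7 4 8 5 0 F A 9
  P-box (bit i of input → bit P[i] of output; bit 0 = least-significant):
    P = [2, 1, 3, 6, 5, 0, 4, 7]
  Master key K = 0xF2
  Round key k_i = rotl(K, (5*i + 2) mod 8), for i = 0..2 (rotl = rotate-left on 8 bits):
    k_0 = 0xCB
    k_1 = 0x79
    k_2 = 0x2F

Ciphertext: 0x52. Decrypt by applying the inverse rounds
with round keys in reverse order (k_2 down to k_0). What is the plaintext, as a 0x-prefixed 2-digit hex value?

s_0 = ciphertext = 0x52
s_1 = InvRound(s_0, k_2) = 0x81
s_2 = InvRound(s_1, k_1) = 0x17
s_3 = InvRound(s_2, k_0) = 0x71

0x71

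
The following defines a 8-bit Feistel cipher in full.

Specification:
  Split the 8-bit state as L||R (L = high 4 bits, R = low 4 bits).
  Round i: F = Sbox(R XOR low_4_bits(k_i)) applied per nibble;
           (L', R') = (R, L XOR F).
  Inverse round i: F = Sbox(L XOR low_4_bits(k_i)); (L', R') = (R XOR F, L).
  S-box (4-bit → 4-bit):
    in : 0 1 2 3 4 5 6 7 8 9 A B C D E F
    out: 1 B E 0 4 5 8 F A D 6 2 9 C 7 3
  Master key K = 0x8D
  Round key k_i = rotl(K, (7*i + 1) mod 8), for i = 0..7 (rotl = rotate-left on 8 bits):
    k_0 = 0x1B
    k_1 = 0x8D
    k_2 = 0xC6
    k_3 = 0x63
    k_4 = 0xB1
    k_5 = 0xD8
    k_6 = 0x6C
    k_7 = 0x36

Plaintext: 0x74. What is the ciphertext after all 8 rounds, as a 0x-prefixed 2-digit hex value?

0x30

s_0 = plaintext = 0x74
s_1 = Round(s_0, k_0) = 0x44
s_2 = Round(s_1, k_1) = 0x49
s_3 = Round(s_2, k_2) = 0x97
s_4 = Round(s_3, k_3) = 0x7D
s_5 = Round(s_4, k_4) = 0xDE
s_6 = Round(s_5, k_5) = 0xE5
s_7 = Round(s_6, k_6) = 0x53
s_8 = Round(s_7, k_7) = 0x30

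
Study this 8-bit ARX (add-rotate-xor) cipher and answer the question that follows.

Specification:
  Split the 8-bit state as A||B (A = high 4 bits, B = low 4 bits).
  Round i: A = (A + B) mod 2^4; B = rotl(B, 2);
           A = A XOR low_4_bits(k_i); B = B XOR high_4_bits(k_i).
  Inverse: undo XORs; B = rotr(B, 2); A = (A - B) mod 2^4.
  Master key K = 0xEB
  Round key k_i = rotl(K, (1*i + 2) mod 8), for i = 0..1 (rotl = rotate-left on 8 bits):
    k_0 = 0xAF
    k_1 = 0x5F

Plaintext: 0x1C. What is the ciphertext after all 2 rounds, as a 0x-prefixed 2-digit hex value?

s_0 = plaintext = 0x1C
s_1 = Round(s_0, k_0) = 0x29
s_2 = Round(s_1, k_1) = 0x43

0x43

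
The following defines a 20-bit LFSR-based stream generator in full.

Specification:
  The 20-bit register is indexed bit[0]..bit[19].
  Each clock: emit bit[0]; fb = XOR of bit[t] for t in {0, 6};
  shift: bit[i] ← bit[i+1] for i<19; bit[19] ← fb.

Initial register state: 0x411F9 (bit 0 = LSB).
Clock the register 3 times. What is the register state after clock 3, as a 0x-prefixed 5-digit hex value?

0xC823F

reg_0 = 0x411F9
clock 1: out=1, reg = 0x208FC
clock 2: out=0, reg = 0x9047E
clock 3: out=0, reg = 0xC823F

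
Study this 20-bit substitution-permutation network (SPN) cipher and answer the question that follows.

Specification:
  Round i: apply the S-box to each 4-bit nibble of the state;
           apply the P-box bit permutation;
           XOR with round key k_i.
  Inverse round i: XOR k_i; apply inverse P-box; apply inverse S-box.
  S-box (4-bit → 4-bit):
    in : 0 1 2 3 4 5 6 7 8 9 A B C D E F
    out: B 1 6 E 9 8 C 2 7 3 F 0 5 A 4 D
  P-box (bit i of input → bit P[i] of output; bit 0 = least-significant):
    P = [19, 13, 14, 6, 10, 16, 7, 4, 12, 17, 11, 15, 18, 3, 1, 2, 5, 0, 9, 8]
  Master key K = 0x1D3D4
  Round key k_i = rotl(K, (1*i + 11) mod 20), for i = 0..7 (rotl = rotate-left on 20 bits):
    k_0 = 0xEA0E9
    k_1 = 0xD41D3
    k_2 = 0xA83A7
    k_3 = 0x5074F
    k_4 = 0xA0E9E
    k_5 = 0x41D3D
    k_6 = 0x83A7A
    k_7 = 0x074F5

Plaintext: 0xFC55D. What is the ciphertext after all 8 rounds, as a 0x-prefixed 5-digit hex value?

s_0 = plaintext = 0xFC55D
s_1 = Round(s_0, k_0) = 0xA039B
s_2 = Round(s_1, k_1) = 0xACEFE
s_3 = Round(s_2, k_2) = 0xECC14
s_4 = Round(s_3, k_3) = 0x9190D
s_5 = Round(s_4, k_4) = 0xD3AEF
s_6 = Round(s_5, k_5) = 0xEC4F2
s_7 = Round(s_6, k_6) = 0xCCCE8
s_8 = Round(s_7, k_7) = 0xC0E57

0xC0E57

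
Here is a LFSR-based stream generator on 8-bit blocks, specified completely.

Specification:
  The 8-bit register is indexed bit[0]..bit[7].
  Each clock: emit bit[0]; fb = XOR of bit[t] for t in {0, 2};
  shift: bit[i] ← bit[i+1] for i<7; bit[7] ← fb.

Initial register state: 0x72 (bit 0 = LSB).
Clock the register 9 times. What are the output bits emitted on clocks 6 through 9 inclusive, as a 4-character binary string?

reg_0 = 0x72
clock 1: out=0, reg = 0x39
clock 2: out=1, reg = 0x9C
clock 3: out=0, reg = 0xCE
clock 4: out=0, reg = 0xE7
clock 5: out=1, reg = 0x73
clock 6: out=1, reg = 0xB9
clock 7: out=1, reg = 0xDC
clock 8: out=0, reg = 0xEE
clock 9: out=0, reg = 0xF7

1100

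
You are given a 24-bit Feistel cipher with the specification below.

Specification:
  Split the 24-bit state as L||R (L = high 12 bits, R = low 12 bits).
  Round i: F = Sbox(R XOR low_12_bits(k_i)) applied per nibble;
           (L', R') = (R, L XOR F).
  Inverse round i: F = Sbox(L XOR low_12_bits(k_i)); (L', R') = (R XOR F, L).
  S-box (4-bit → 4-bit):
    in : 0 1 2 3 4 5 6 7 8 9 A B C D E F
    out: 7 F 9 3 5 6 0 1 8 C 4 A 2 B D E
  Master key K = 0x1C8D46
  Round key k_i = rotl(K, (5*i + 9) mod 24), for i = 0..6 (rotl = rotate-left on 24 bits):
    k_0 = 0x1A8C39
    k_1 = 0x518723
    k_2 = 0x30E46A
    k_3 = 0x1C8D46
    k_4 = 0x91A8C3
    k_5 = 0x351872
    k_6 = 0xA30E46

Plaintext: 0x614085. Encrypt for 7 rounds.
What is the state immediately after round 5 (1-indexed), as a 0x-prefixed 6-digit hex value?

s_0 = plaintext = 0x614085
s_1 = Round(s_0, k_0) = 0x0854B6
s_2 = Round(s_1, k_1) = 0x4B6343
s_3 = Round(s_2, k_2) = 0x34352A
s_4 = Round(s_3, k_3) = 0x52AB41
s_5 = Round(s_4, k_4) = 0xB416A3
s_6 = Round(s_5, k_5) = 0x6A36FE
s_7 = Round(s_6, k_6) = 0x6FEE0B

0xB416A3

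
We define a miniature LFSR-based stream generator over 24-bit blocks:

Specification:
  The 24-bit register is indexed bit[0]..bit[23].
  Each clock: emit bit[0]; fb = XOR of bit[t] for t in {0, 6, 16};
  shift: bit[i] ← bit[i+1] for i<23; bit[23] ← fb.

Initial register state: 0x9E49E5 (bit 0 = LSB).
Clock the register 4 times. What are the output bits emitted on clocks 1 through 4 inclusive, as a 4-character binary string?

reg_0 = 0x9E49E5
clock 1: out=1, reg = 0x4F24F2
clock 2: out=0, reg = 0x279279
clock 3: out=1, reg = 0x93C93C
clock 4: out=0, reg = 0xC9E49E

1010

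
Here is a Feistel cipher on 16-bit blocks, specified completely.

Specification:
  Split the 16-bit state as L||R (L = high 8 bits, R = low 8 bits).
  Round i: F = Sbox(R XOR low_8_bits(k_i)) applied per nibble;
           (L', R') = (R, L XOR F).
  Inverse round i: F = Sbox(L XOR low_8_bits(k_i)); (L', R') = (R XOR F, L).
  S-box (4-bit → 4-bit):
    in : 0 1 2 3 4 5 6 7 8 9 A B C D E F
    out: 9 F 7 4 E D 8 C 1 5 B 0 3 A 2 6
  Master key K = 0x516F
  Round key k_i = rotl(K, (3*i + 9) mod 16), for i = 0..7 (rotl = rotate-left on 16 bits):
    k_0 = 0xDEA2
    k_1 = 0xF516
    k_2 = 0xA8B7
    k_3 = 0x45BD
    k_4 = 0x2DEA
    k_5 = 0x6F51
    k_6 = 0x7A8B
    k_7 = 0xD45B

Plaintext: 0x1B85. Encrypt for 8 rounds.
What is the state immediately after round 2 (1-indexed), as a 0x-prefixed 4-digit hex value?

s_0 = plaintext = 0x1B85
s_1 = Round(s_0, k_0) = 0x8567
s_2 = Round(s_1, k_1) = 0x674A
s_3 = Round(s_2, k_2) = 0x4A0D
s_4 = Round(s_3, k_3) = 0x0D43
s_5 = Round(s_4, k_4) = 0x43B8
s_6 = Round(s_5, k_5) = 0xB866
s_7 = Round(s_6, k_6) = 0x6692
s_8 = Round(s_7, k_7) = 0x9253

0x674A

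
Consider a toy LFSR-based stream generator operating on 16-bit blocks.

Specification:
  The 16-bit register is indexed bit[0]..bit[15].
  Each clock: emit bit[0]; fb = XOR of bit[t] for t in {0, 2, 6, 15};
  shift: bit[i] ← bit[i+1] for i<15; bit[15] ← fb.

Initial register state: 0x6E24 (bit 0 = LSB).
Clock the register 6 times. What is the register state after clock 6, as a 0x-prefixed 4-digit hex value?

0xCDB8

reg_0 = 0x6E24
clock 1: out=0, reg = 0xB712
clock 2: out=0, reg = 0xDB89
clock 3: out=1, reg = 0x6DC4
clock 4: out=0, reg = 0x36E2
clock 5: out=0, reg = 0x9B71
clock 6: out=1, reg = 0xCDB8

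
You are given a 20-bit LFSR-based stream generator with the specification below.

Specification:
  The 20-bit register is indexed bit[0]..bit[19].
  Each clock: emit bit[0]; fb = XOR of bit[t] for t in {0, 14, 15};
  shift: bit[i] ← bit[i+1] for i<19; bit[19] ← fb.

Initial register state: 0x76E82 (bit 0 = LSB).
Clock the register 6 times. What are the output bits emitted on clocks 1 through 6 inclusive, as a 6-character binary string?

010000

reg_0 = 0x76E82
clock 1: out=0, reg = 0xBB741
clock 2: out=1, reg = 0x5DBA0
clock 3: out=0, reg = 0x2EDD0
clock 4: out=0, reg = 0x176E8
clock 5: out=0, reg = 0x8BB74
clock 6: out=0, reg = 0xC5DBA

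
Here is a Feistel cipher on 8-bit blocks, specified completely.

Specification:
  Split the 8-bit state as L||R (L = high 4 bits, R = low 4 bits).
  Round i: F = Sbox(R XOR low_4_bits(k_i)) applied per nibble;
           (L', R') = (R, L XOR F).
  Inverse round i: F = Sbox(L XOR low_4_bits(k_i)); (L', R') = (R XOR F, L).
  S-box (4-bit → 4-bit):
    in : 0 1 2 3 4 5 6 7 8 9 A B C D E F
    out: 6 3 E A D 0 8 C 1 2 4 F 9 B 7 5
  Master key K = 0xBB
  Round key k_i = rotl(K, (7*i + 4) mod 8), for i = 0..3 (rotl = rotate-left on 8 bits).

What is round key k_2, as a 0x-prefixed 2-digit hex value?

K = 0xBB
k_0 = rotl(K, (7*0+4) mod 8) = rotl(K, 4) = 0xBB
k_1 = rotl(K, (7*1+4) mod 8) = rotl(K, 3) = 0xDD
k_2 = rotl(K, (7*2+4) mod 8) = rotl(K, 2) = 0xEE

0xEE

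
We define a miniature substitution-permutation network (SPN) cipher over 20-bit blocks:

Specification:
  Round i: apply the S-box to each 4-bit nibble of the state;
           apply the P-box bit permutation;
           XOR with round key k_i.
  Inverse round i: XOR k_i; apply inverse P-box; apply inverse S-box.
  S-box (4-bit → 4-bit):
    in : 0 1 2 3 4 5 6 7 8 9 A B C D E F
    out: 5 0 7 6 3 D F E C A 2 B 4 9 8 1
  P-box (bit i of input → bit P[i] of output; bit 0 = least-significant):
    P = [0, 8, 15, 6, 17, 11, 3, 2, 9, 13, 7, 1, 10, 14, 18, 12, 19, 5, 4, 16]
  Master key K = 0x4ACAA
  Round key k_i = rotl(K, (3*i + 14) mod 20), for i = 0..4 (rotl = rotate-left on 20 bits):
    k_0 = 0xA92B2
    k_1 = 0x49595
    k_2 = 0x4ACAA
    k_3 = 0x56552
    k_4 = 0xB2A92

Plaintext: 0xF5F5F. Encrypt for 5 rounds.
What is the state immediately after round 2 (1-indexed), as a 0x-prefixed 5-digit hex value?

s_0 = plaintext = 0xF5F5F
s_1 = Round(s_0, k_0) = 0x484BF
s_2 = Round(s_1, k_1) = 0xAAFB0
s_3 = Round(s_2, k_2) = 0x6668F
s_4 = Round(s_3, k_3) = 0x813ED
s_5 = Round(s_4, k_4) = 0xA0A47

0xAAFB0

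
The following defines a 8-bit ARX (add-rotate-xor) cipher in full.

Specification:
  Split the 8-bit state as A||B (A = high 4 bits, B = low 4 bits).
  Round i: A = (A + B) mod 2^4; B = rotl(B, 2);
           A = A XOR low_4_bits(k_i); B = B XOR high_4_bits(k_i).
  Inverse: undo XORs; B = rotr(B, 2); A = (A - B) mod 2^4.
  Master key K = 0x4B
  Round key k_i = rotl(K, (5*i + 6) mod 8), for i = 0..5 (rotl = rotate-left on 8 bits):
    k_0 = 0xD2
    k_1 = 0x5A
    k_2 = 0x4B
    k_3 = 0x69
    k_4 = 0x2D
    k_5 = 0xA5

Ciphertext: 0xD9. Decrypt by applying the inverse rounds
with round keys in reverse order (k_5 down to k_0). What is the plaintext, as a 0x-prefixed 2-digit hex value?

s_0 = ciphertext = 0xD9
s_1 = InvRound(s_0, k_5) = 0xCC
s_2 = InvRound(s_1, k_4) = 0x6B
s_3 = InvRound(s_2, k_3) = 0x87
s_4 = InvRound(s_3, k_2) = 0x7C
s_5 = InvRound(s_4, k_1) = 0x76
s_6 = InvRound(s_5, k_0) = 0x7E

0x7E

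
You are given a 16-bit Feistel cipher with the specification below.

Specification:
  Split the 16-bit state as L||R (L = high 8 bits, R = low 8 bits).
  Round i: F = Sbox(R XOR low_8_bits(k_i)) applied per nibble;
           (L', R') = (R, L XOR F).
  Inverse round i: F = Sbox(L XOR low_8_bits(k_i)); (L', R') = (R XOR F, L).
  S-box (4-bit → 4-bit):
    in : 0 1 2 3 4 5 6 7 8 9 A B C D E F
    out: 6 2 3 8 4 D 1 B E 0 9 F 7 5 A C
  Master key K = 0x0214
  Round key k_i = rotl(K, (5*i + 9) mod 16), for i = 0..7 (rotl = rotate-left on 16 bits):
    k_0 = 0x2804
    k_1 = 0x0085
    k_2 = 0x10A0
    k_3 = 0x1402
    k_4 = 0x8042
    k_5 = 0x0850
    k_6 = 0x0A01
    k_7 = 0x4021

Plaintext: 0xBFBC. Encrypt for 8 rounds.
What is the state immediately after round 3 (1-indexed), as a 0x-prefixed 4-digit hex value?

s_0 = plaintext = 0xBFBC
s_1 = Round(s_0, k_0) = 0xBC41
s_2 = Round(s_1, k_1) = 0x41C8
s_3 = Round(s_2, k_2) = 0xC85F
s_4 = Round(s_3, k_3) = 0x5F1D
s_5 = Round(s_4, k_4) = 0x1D83
s_6 = Round(s_5, k_5) = 0x8345
s_7 = Round(s_6, k_6) = 0x45C7
s_8 = Round(s_7, k_7) = 0xC7E4

0xC85F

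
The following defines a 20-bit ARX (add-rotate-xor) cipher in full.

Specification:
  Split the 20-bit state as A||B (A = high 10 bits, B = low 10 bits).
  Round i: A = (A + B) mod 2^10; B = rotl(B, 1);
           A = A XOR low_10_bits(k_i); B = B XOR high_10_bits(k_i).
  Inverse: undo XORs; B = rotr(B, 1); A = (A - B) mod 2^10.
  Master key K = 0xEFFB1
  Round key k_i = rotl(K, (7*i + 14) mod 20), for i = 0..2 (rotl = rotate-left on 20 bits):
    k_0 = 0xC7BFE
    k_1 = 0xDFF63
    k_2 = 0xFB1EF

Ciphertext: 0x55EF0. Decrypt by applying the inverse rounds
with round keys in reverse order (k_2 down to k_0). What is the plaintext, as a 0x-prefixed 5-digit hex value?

s_0 = ciphertext = 0x55EF0
s_1 = InvRound(s_0, k_2) = 0x0A88E
s_2 = InvRound(s_1, k_1) = 0xD47F8
s_3 = InvRound(s_2, k_0) = 0x0F073

0x0F073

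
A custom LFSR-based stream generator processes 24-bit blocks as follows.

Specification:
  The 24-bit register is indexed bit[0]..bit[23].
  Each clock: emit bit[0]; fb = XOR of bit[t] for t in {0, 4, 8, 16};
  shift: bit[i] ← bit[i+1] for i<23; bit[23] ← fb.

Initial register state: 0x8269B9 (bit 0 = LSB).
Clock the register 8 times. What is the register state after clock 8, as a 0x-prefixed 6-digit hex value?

reg_0 = 0x8269B9
clock 1: out=1, reg = 0xC134DC
clock 2: out=0, reg = 0x609A6E
clock 3: out=0, reg = 0x304D37
clock 4: out=1, reg = 0x98269B
clock 5: out=1, reg = 0x4C134D
clock 6: out=1, reg = 0x2609A6
clock 7: out=0, reg = 0x9304D3
clock 8: out=1, reg = 0xC98269

0xC98269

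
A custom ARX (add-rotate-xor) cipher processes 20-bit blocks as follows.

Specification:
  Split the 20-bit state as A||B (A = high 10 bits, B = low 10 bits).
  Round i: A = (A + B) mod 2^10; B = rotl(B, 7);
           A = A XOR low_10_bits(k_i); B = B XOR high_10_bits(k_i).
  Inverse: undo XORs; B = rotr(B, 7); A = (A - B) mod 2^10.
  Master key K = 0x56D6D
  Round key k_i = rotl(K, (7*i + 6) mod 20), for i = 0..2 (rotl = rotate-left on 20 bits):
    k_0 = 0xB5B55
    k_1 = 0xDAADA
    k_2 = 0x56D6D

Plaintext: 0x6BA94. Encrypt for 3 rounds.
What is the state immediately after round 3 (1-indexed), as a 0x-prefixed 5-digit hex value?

s_0 = plaintext = 0x6BA94
s_1 = Round(s_0, k_0) = 0xC5C84
s_2 = Round(s_1, k_1) = 0x5057A
s_3 = Round(s_2, k_2) = 0xF5874

0xF5874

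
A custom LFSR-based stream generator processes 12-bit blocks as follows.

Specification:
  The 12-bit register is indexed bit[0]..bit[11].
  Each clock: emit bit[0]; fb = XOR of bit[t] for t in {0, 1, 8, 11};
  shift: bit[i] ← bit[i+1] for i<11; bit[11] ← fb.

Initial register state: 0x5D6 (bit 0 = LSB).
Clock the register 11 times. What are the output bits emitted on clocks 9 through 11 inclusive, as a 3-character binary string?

reg_0 = 0x5D6
clock 1: out=0, reg = 0x2EB
clock 2: out=1, reg = 0x175
clock 3: out=1, reg = 0x0BA
clock 4: out=0, reg = 0x85D
clock 5: out=1, reg = 0x42E
clock 6: out=0, reg = 0xA17
clock 7: out=1, reg = 0xD0B
clock 8: out=1, reg = 0x685
clock 9: out=1, reg = 0xB42
clock 10: out=0, reg = 0xDA1
clock 11: out=1, reg = 0xED0

101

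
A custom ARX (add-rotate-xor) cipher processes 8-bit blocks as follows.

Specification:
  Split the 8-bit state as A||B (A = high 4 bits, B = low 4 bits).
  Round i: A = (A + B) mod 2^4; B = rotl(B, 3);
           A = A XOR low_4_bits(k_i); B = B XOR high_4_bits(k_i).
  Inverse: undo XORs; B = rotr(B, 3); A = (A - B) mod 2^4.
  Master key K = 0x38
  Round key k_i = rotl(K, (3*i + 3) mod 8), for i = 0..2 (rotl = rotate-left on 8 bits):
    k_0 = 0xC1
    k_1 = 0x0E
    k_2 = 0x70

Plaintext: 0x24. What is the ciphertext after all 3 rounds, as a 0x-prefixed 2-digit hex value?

0x2C

s_0 = plaintext = 0x24
s_1 = Round(s_0, k_0) = 0x7E
s_2 = Round(s_1, k_1) = 0xB7
s_3 = Round(s_2, k_2) = 0x2C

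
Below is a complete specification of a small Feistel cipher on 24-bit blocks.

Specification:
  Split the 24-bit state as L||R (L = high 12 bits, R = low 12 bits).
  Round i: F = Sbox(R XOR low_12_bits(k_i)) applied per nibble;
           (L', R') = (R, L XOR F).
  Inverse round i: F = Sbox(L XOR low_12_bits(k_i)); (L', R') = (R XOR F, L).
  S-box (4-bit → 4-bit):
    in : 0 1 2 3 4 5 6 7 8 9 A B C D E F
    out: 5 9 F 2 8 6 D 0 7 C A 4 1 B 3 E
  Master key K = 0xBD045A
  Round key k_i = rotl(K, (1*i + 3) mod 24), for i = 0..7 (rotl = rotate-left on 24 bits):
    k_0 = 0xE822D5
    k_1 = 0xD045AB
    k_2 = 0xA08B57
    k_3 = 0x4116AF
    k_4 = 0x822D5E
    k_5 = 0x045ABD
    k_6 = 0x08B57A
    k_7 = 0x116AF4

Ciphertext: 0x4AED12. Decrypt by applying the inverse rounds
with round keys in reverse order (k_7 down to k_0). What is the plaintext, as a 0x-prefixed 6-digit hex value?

0x5C7013

s_0 = ciphertext = 0x4AED12
s_1 = InvRound(s_0, k_7) = 0xE784AE
s_2 = InvRound(s_1, k_6) = 0x0F1E78
s_3 = InvRound(s_2, k_5) = 0x4F90F1
s_4 = InvRound(s_3, k_4) = 0xC514F9
s_5 = InvRound(s_4, k_3) = 0xE1AC51
s_6 = InvRound(s_5, k_2) = 0xADAE1A
s_7 = InvRound(s_6, k_1) = 0x013ADA
s_8 = InvRound(s_7, k_0) = 0x5C7013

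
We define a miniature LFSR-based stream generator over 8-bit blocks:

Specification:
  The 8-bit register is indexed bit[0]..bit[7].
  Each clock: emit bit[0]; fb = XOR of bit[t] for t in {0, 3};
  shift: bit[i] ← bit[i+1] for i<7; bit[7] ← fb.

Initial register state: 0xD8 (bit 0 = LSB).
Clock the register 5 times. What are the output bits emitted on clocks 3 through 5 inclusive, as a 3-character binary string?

011

reg_0 = 0xD8
clock 1: out=0, reg = 0xEC
clock 2: out=0, reg = 0xF6
clock 3: out=0, reg = 0x7B
clock 4: out=1, reg = 0x3D
clock 5: out=1, reg = 0x1E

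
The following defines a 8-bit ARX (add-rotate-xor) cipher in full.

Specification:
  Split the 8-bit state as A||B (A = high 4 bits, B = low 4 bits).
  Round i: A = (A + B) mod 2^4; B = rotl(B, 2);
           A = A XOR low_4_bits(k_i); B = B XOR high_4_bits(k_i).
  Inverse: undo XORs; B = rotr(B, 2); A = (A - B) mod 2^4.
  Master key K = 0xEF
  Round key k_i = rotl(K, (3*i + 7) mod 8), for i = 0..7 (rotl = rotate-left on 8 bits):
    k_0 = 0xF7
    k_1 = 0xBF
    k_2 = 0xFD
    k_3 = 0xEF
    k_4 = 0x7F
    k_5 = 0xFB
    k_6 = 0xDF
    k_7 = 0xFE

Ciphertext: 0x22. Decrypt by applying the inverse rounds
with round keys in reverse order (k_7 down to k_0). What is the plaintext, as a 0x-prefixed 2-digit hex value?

s_0 = ciphertext = 0x22
s_1 = InvRound(s_0, k_7) = 0x57
s_2 = InvRound(s_1, k_6) = 0x0A
s_3 = InvRound(s_2, k_5) = 0x65
s_4 = InvRound(s_3, k_4) = 0x18
s_5 = InvRound(s_4, k_3) = 0x59
s_6 = InvRound(s_5, k_2) = 0xF9
s_7 = InvRound(s_6, k_1) = 0x88
s_8 = InvRound(s_7, k_0) = 0x2D

0x2D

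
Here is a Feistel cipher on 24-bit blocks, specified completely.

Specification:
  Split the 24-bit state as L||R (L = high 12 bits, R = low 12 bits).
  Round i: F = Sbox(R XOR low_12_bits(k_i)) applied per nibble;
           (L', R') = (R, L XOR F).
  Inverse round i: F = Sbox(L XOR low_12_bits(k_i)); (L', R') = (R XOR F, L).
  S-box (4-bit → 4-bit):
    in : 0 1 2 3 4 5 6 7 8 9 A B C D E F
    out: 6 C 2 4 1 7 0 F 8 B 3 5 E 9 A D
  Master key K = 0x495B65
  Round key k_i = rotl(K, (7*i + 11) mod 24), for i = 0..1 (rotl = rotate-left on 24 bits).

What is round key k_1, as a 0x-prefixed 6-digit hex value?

K = 0x495B65
k_0 = rotl(K, (7*0+11) mod 24) = rotl(K, 11) = 0xDB2A4A
k_1 = rotl(K, (7*1+11) mod 24) = rotl(K, 18) = 0x95256D

0x95256D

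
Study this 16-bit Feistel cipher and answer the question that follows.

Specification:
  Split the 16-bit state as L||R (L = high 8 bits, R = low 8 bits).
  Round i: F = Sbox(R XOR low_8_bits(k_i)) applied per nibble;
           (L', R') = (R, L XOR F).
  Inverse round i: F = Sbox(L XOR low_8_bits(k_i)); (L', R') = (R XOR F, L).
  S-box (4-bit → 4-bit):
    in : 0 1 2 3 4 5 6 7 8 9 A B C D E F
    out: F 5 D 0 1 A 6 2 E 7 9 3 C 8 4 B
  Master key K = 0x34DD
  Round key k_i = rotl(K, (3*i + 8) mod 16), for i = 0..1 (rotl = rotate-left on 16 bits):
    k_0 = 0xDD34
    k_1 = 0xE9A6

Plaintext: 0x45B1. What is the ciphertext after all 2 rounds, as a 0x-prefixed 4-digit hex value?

0xAF46

s_0 = plaintext = 0x45B1
s_1 = Round(s_0, k_0) = 0xB1AF
s_2 = Round(s_1, k_1) = 0xAF46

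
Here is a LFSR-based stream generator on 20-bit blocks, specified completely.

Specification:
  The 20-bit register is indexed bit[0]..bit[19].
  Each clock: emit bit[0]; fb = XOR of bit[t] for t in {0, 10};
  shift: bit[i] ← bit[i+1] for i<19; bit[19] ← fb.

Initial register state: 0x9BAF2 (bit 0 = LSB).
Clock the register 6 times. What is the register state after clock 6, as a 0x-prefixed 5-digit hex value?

0x726EB

reg_0 = 0x9BAF2
clock 1: out=0, reg = 0x4DD79
clock 2: out=1, reg = 0x26EBC
clock 3: out=0, reg = 0x9375E
clock 4: out=0, reg = 0xC9BAF
clock 5: out=1, reg = 0xE4DD7
clock 6: out=1, reg = 0x726EB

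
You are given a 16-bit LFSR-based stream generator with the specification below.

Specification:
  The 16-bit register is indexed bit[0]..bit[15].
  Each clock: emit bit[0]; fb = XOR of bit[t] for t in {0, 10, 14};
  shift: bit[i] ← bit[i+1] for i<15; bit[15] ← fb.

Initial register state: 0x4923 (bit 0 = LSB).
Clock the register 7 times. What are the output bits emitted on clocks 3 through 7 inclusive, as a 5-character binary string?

00010

reg_0 = 0x4923
clock 1: out=1, reg = 0x2491
clock 2: out=1, reg = 0x1248
clock 3: out=0, reg = 0x0924
clock 4: out=0, reg = 0x0492
clock 5: out=0, reg = 0x8249
clock 6: out=1, reg = 0xC124
clock 7: out=0, reg = 0xE092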